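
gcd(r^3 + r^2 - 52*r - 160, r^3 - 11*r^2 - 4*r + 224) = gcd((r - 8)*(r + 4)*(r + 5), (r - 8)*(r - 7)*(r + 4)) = r^2 - 4*r - 32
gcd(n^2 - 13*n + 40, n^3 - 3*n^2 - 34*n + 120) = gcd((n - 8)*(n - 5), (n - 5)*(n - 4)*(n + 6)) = n - 5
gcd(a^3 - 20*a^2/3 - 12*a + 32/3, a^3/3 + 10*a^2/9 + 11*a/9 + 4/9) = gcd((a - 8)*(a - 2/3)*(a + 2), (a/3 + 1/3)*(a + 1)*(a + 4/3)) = 1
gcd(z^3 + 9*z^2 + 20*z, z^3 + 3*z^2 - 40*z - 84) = 1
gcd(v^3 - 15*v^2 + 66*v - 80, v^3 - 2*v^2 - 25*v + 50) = v^2 - 7*v + 10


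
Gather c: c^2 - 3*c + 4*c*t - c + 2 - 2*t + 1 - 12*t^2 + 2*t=c^2 + c*(4*t - 4) - 12*t^2 + 3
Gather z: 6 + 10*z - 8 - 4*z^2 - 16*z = -4*z^2 - 6*z - 2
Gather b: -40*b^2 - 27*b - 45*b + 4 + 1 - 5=-40*b^2 - 72*b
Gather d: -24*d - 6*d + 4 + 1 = 5 - 30*d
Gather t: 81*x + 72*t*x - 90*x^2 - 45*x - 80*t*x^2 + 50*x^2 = t*(-80*x^2 + 72*x) - 40*x^2 + 36*x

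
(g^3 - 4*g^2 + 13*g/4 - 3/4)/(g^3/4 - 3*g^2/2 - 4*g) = (-4*g^3 + 16*g^2 - 13*g + 3)/(g*(-g^2 + 6*g + 16))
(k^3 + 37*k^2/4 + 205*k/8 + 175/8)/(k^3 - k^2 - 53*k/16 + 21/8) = 2*(2*k^2 + 15*k + 25)/(4*k^2 - 11*k + 6)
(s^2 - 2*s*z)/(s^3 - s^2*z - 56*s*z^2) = (-s + 2*z)/(-s^2 + s*z + 56*z^2)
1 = 1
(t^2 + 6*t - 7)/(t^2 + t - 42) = (t - 1)/(t - 6)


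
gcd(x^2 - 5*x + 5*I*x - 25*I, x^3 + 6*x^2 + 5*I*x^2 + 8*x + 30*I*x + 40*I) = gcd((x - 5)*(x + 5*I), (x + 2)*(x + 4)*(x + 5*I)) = x + 5*I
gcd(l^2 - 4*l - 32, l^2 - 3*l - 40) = l - 8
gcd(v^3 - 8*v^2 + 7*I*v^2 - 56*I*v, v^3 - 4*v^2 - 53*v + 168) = v - 8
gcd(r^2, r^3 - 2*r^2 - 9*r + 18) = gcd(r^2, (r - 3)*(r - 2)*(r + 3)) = 1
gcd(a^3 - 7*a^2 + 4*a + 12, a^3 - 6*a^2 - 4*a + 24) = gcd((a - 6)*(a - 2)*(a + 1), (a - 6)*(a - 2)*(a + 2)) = a^2 - 8*a + 12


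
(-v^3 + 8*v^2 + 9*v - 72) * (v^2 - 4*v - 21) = -v^5 + 12*v^4 - 2*v^3 - 276*v^2 + 99*v + 1512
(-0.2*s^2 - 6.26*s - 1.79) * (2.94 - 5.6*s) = 1.12*s^3 + 34.468*s^2 - 8.3804*s - 5.2626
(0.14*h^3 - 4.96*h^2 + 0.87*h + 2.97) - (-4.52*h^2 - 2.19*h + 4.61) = 0.14*h^3 - 0.44*h^2 + 3.06*h - 1.64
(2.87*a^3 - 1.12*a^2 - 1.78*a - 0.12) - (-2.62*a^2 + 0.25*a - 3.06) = 2.87*a^3 + 1.5*a^2 - 2.03*a + 2.94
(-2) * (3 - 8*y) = 16*y - 6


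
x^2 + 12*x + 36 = (x + 6)^2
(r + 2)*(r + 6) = r^2 + 8*r + 12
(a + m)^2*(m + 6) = a^2*m + 6*a^2 + 2*a*m^2 + 12*a*m + m^3 + 6*m^2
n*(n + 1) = n^2 + n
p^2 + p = p*(p + 1)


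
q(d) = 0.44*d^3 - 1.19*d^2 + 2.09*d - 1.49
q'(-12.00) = 220.73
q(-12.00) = -958.25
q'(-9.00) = 130.43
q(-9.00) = -437.45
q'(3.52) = 10.07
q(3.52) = 10.31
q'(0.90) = 1.02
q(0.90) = -0.25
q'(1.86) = 2.23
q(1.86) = 1.11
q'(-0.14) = 2.45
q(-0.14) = -1.81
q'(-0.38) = 3.19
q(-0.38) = -2.48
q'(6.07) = 36.28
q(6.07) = 65.76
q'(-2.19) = 13.63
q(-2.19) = -16.40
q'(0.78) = 1.04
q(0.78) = -0.37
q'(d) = 1.32*d^2 - 2.38*d + 2.09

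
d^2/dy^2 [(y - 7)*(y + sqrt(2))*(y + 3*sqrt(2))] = 6*y - 14 + 8*sqrt(2)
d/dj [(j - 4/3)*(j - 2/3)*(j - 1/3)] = 3*j^2 - 14*j/3 + 14/9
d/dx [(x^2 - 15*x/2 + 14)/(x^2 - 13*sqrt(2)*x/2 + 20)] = ((4*x - 15)*(2*x^2 - 13*sqrt(2)*x + 40) - (4*x - 13*sqrt(2))*(2*x^2 - 15*x + 28))/(2*x^2 - 13*sqrt(2)*x + 40)^2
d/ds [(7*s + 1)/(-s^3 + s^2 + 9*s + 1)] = (-7*s^3 + 7*s^2 + 63*s - (7*s + 1)*(-3*s^2 + 2*s + 9) + 7)/(-s^3 + s^2 + 9*s + 1)^2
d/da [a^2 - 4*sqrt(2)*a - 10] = 2*a - 4*sqrt(2)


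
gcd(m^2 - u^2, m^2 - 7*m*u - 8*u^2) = m + u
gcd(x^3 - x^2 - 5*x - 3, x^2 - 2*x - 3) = x^2 - 2*x - 3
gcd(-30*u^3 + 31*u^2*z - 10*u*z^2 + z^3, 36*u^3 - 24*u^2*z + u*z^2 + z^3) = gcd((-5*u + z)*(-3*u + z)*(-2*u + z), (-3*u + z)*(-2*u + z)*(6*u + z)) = 6*u^2 - 5*u*z + z^2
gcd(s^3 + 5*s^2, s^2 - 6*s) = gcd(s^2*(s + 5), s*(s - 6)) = s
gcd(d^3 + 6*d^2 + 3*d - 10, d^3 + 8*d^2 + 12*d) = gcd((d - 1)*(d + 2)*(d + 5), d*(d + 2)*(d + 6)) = d + 2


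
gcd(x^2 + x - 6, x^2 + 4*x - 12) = x - 2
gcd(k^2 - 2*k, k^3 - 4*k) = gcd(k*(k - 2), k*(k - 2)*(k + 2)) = k^2 - 2*k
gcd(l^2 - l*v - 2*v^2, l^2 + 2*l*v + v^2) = l + v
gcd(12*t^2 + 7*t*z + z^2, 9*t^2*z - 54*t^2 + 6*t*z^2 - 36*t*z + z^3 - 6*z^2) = 3*t + z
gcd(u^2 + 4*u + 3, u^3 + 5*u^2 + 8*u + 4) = u + 1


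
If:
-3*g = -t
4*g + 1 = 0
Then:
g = -1/4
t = -3/4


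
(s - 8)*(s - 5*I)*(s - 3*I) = s^3 - 8*s^2 - 8*I*s^2 - 15*s + 64*I*s + 120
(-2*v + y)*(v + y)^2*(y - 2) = -2*v^3*y + 4*v^3 - 3*v^2*y^2 + 6*v^2*y + y^4 - 2*y^3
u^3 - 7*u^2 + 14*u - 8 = (u - 4)*(u - 2)*(u - 1)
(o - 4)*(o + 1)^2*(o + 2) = o^4 - 11*o^2 - 18*o - 8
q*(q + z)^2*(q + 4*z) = q^4 + 6*q^3*z + 9*q^2*z^2 + 4*q*z^3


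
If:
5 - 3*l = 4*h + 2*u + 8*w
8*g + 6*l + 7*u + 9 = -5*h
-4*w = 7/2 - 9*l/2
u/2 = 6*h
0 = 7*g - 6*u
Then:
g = -360/367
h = -35/367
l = 1346/1101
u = -420/367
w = 1469/2936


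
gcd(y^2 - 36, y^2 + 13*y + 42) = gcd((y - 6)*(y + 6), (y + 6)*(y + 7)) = y + 6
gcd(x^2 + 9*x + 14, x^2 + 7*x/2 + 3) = x + 2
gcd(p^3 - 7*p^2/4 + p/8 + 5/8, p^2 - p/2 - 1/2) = p^2 - p/2 - 1/2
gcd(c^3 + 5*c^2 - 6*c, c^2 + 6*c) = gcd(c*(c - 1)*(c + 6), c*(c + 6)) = c^2 + 6*c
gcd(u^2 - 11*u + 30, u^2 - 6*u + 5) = u - 5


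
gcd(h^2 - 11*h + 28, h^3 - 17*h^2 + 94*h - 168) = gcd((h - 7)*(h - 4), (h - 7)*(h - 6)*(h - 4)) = h^2 - 11*h + 28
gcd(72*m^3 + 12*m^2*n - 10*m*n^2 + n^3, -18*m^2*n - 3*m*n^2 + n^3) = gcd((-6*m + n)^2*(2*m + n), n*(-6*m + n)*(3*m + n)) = 6*m - n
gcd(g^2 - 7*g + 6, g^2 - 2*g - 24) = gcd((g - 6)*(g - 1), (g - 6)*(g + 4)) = g - 6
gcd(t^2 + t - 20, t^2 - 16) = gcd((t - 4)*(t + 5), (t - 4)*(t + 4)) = t - 4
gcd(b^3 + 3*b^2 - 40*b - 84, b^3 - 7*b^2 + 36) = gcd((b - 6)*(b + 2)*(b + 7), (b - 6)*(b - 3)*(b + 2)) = b^2 - 4*b - 12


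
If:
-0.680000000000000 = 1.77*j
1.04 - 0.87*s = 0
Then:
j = -0.38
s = 1.20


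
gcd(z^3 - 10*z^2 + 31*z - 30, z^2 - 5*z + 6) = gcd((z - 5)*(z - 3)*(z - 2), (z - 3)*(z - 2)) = z^2 - 5*z + 6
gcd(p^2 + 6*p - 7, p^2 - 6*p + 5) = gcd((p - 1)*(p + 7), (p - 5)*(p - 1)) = p - 1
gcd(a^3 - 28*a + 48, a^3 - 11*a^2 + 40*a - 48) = a - 4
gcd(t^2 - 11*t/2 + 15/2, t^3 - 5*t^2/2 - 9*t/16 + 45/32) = t - 5/2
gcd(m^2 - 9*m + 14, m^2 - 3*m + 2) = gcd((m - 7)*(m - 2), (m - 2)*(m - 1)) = m - 2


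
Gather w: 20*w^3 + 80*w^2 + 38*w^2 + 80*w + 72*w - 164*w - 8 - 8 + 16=20*w^3 + 118*w^2 - 12*w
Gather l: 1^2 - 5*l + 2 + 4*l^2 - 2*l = 4*l^2 - 7*l + 3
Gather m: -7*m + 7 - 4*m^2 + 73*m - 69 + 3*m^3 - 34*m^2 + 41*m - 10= 3*m^3 - 38*m^2 + 107*m - 72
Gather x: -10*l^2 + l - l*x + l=-10*l^2 - l*x + 2*l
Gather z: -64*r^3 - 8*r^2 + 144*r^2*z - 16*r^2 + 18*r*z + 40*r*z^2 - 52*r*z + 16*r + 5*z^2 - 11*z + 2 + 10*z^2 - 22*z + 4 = -64*r^3 - 24*r^2 + 16*r + z^2*(40*r + 15) + z*(144*r^2 - 34*r - 33) + 6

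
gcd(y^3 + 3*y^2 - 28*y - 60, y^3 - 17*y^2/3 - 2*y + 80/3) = y^2 - 3*y - 10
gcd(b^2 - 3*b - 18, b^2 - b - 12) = b + 3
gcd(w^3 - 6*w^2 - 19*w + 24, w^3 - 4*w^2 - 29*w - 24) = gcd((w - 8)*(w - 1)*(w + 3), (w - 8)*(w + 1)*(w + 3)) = w^2 - 5*w - 24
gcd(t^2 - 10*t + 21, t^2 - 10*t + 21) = t^2 - 10*t + 21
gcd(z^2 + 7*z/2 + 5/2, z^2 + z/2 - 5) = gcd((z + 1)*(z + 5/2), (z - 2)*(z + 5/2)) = z + 5/2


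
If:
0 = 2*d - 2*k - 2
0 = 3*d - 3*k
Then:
No Solution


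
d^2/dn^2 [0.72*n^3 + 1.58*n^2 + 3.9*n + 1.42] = 4.32*n + 3.16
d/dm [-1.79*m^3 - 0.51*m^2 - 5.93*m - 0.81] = -5.37*m^2 - 1.02*m - 5.93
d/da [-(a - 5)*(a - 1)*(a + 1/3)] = -3*a^2 + 34*a/3 - 3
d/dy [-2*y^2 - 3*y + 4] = -4*y - 3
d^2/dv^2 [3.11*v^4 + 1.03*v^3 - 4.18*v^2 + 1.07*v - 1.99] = 37.32*v^2 + 6.18*v - 8.36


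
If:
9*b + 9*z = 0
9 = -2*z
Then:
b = 9/2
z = -9/2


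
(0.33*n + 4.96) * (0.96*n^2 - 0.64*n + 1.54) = 0.3168*n^3 + 4.5504*n^2 - 2.6662*n + 7.6384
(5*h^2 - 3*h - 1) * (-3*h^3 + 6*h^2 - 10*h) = -15*h^5 + 39*h^4 - 65*h^3 + 24*h^2 + 10*h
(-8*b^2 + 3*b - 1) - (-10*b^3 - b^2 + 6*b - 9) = 10*b^3 - 7*b^2 - 3*b + 8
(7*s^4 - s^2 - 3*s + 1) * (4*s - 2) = 28*s^5 - 14*s^4 - 4*s^3 - 10*s^2 + 10*s - 2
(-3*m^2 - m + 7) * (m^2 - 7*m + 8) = -3*m^4 + 20*m^3 - 10*m^2 - 57*m + 56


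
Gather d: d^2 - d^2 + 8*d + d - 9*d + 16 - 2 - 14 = 0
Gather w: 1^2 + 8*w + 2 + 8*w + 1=16*w + 4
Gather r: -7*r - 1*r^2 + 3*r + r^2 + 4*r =0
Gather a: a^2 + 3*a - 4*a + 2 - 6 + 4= a^2 - a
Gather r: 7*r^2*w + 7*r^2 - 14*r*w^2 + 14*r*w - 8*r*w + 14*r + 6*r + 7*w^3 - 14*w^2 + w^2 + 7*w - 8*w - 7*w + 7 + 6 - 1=r^2*(7*w + 7) + r*(-14*w^2 + 6*w + 20) + 7*w^3 - 13*w^2 - 8*w + 12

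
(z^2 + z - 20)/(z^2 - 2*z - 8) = (z + 5)/(z + 2)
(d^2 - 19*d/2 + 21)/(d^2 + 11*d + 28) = (d^2 - 19*d/2 + 21)/(d^2 + 11*d + 28)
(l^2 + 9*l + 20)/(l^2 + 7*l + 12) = (l + 5)/(l + 3)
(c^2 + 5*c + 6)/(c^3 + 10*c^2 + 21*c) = (c + 2)/(c*(c + 7))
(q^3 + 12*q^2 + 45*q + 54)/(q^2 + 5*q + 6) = (q^2 + 9*q + 18)/(q + 2)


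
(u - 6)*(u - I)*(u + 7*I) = u^3 - 6*u^2 + 6*I*u^2 + 7*u - 36*I*u - 42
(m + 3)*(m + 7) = m^2 + 10*m + 21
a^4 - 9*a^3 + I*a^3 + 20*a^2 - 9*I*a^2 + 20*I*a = a*(a - 5)*(a - 4)*(a + I)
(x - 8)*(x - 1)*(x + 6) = x^3 - 3*x^2 - 46*x + 48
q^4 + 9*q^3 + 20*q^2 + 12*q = q*(q + 1)*(q + 2)*(q + 6)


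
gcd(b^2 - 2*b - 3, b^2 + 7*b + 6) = b + 1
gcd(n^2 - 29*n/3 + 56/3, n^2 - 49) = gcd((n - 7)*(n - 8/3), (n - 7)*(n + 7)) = n - 7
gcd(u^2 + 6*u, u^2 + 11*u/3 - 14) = u + 6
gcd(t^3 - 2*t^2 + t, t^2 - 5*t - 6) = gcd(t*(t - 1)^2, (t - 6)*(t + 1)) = 1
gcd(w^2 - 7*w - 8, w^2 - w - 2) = w + 1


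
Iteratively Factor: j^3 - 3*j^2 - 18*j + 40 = (j + 4)*(j^2 - 7*j + 10) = (j - 2)*(j + 4)*(j - 5)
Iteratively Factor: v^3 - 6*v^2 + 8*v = (v - 4)*(v^2 - 2*v) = (v - 4)*(v - 2)*(v)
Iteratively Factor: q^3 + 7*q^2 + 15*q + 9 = (q + 3)*(q^2 + 4*q + 3) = (q + 3)^2*(q + 1)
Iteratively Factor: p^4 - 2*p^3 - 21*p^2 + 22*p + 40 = (p + 4)*(p^3 - 6*p^2 + 3*p + 10) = (p - 2)*(p + 4)*(p^2 - 4*p - 5) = (p - 5)*(p - 2)*(p + 4)*(p + 1)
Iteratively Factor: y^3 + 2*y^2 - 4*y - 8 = (y - 2)*(y^2 + 4*y + 4) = (y - 2)*(y + 2)*(y + 2)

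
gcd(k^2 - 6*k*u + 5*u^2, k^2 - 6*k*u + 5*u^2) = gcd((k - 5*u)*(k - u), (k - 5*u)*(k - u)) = k^2 - 6*k*u + 5*u^2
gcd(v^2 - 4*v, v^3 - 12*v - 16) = v - 4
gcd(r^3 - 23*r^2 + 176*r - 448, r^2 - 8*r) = r - 8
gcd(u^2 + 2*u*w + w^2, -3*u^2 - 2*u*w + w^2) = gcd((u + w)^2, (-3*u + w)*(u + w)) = u + w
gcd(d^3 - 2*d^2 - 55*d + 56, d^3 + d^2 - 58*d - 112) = d^2 - d - 56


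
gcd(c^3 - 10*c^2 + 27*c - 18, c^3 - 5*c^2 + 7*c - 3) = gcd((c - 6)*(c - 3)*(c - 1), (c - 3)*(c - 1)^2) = c^2 - 4*c + 3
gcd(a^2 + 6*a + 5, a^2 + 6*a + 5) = a^2 + 6*a + 5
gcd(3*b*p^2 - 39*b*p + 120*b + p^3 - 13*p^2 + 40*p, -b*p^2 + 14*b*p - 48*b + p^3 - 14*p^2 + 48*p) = p - 8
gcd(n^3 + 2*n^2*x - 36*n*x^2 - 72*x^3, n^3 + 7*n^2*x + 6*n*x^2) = n + 6*x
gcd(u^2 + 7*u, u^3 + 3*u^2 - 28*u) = u^2 + 7*u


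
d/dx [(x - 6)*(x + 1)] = 2*x - 5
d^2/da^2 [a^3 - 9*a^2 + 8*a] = 6*a - 18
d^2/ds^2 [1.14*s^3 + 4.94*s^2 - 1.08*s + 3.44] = 6.84*s + 9.88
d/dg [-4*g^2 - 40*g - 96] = -8*g - 40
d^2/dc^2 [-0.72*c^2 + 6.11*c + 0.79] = -1.44000000000000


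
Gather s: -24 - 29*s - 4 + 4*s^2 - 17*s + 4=4*s^2 - 46*s - 24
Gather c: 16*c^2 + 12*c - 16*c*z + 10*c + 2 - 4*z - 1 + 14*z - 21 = 16*c^2 + c*(22 - 16*z) + 10*z - 20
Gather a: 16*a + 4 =16*a + 4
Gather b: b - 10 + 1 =b - 9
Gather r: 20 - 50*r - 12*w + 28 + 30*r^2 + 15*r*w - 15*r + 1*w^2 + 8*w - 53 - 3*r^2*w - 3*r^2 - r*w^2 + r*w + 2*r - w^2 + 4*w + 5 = r^2*(27 - 3*w) + r*(-w^2 + 16*w - 63)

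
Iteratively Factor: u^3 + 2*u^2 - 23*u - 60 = (u + 3)*(u^2 - u - 20) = (u + 3)*(u + 4)*(u - 5)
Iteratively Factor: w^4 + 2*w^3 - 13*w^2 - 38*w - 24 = (w + 2)*(w^3 - 13*w - 12) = (w + 2)*(w + 3)*(w^2 - 3*w - 4) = (w - 4)*(w + 2)*(w + 3)*(w + 1)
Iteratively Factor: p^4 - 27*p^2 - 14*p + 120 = (p + 4)*(p^3 - 4*p^2 - 11*p + 30) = (p + 3)*(p + 4)*(p^2 - 7*p + 10) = (p - 5)*(p + 3)*(p + 4)*(p - 2)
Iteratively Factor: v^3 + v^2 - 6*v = (v)*(v^2 + v - 6) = v*(v + 3)*(v - 2)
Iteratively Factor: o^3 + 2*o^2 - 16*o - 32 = (o + 2)*(o^2 - 16) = (o - 4)*(o + 2)*(o + 4)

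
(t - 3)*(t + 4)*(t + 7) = t^3 + 8*t^2 - 5*t - 84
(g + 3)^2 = g^2 + 6*g + 9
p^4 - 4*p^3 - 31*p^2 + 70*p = p*(p - 7)*(p - 2)*(p + 5)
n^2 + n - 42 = (n - 6)*(n + 7)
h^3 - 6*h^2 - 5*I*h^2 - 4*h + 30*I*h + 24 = (h - 6)*(h - 4*I)*(h - I)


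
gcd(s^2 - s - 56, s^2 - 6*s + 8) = 1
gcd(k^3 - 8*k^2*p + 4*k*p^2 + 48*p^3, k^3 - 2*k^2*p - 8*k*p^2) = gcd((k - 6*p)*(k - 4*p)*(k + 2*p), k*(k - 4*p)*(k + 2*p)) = -k^2 + 2*k*p + 8*p^2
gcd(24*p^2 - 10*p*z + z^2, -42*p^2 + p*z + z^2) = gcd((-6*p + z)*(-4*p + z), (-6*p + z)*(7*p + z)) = -6*p + z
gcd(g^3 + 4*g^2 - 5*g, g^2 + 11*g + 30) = g + 5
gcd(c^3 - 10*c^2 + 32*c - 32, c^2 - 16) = c - 4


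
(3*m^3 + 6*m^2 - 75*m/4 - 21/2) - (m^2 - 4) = 3*m^3 + 5*m^2 - 75*m/4 - 13/2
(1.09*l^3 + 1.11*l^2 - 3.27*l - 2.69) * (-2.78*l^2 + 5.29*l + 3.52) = -3.0302*l^5 + 2.6803*l^4 + 18.7993*l^3 - 5.9129*l^2 - 25.7405*l - 9.4688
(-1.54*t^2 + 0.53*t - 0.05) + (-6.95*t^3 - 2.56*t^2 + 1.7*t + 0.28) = -6.95*t^3 - 4.1*t^2 + 2.23*t + 0.23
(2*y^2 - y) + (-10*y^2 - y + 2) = -8*y^2 - 2*y + 2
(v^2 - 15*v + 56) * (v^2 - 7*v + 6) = v^4 - 22*v^3 + 167*v^2 - 482*v + 336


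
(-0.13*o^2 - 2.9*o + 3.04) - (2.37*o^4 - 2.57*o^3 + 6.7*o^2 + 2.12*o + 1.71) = -2.37*o^4 + 2.57*o^3 - 6.83*o^2 - 5.02*o + 1.33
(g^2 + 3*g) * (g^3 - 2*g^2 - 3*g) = g^5 + g^4 - 9*g^3 - 9*g^2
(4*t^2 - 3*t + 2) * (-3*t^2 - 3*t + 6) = -12*t^4 - 3*t^3 + 27*t^2 - 24*t + 12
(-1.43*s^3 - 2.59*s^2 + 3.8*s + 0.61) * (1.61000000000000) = -2.3023*s^3 - 4.1699*s^2 + 6.118*s + 0.9821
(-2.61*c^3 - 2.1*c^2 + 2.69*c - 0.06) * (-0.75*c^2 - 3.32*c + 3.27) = 1.9575*c^5 + 10.2402*c^4 - 3.5802*c^3 - 15.7528*c^2 + 8.9955*c - 0.1962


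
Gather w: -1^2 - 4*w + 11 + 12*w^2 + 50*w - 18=12*w^2 + 46*w - 8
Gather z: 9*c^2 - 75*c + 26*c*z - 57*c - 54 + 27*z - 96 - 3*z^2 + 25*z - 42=9*c^2 - 132*c - 3*z^2 + z*(26*c + 52) - 192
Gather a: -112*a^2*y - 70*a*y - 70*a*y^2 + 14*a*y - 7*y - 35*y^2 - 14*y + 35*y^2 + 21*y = -112*a^2*y + a*(-70*y^2 - 56*y)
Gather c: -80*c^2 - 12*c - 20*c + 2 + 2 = -80*c^2 - 32*c + 4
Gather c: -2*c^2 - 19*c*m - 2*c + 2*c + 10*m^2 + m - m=-2*c^2 - 19*c*m + 10*m^2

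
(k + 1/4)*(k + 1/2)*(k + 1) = k^3 + 7*k^2/4 + 7*k/8 + 1/8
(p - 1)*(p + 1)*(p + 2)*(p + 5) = p^4 + 7*p^3 + 9*p^2 - 7*p - 10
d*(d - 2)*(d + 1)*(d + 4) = d^4 + 3*d^3 - 6*d^2 - 8*d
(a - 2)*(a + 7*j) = a^2 + 7*a*j - 2*a - 14*j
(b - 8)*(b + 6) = b^2 - 2*b - 48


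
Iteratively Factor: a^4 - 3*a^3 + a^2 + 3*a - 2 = (a - 1)*(a^3 - 2*a^2 - a + 2) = (a - 1)*(a + 1)*(a^2 - 3*a + 2) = (a - 1)^2*(a + 1)*(a - 2)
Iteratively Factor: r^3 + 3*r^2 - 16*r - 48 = (r + 3)*(r^2 - 16) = (r + 3)*(r + 4)*(r - 4)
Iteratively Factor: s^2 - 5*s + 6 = (s - 3)*(s - 2)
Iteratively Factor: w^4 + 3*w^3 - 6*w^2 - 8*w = (w + 1)*(w^3 + 2*w^2 - 8*w) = (w - 2)*(w + 1)*(w^2 + 4*w) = w*(w - 2)*(w + 1)*(w + 4)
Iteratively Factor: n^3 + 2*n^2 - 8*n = (n)*(n^2 + 2*n - 8) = n*(n + 4)*(n - 2)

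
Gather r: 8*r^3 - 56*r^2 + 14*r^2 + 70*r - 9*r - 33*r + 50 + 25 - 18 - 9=8*r^3 - 42*r^2 + 28*r + 48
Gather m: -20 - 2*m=-2*m - 20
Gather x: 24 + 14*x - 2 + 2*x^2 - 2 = 2*x^2 + 14*x + 20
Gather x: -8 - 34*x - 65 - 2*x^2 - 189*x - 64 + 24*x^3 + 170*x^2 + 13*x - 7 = 24*x^3 + 168*x^2 - 210*x - 144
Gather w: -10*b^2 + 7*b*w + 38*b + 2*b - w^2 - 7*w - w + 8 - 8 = -10*b^2 + 40*b - w^2 + w*(7*b - 8)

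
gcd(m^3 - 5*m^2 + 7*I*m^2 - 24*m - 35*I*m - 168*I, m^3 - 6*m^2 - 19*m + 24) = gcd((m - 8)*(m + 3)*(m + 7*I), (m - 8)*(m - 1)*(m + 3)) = m^2 - 5*m - 24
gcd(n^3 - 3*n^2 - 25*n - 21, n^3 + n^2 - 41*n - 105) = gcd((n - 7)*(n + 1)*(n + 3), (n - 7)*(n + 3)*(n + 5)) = n^2 - 4*n - 21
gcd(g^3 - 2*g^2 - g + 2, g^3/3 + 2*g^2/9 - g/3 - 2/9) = g^2 - 1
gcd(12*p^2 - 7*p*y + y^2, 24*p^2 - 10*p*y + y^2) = -4*p + y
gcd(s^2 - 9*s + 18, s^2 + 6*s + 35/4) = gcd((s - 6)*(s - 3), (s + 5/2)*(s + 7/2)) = 1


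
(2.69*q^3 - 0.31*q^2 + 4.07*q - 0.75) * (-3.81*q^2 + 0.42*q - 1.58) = -10.2489*q^5 + 2.3109*q^4 - 19.8871*q^3 + 5.0567*q^2 - 6.7456*q + 1.185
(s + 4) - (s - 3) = 7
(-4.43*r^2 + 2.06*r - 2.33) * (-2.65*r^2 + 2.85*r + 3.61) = 11.7395*r^4 - 18.0845*r^3 - 3.9468*r^2 + 0.7961*r - 8.4113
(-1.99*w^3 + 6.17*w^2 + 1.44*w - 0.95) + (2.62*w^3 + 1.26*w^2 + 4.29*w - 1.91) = 0.63*w^3 + 7.43*w^2 + 5.73*w - 2.86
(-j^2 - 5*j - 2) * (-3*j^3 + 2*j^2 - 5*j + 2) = 3*j^5 + 13*j^4 + j^3 + 19*j^2 - 4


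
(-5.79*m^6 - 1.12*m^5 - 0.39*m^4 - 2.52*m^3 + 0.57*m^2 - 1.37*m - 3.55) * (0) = 0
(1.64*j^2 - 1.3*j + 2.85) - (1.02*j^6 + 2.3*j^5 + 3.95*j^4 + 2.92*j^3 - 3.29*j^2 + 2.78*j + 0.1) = -1.02*j^6 - 2.3*j^5 - 3.95*j^4 - 2.92*j^3 + 4.93*j^2 - 4.08*j + 2.75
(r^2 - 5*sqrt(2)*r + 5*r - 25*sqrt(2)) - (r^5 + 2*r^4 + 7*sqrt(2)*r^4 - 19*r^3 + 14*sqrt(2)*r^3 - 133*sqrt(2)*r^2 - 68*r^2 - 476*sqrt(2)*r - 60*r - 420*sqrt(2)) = -r^5 - 7*sqrt(2)*r^4 - 2*r^4 - 14*sqrt(2)*r^3 + 19*r^3 + 69*r^2 + 133*sqrt(2)*r^2 + 65*r + 471*sqrt(2)*r + 395*sqrt(2)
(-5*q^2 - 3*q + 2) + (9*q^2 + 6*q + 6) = 4*q^2 + 3*q + 8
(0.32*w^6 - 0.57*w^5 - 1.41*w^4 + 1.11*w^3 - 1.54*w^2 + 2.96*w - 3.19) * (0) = 0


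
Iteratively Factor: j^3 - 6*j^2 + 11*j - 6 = (j - 1)*(j^2 - 5*j + 6) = (j - 3)*(j - 1)*(j - 2)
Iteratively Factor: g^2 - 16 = (g - 4)*(g + 4)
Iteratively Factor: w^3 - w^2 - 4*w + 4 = (w + 2)*(w^2 - 3*w + 2) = (w - 2)*(w + 2)*(w - 1)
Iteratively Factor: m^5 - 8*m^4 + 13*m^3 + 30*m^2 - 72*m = (m + 2)*(m^4 - 10*m^3 + 33*m^2 - 36*m) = m*(m + 2)*(m^3 - 10*m^2 + 33*m - 36) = m*(m - 3)*(m + 2)*(m^2 - 7*m + 12) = m*(m - 4)*(m - 3)*(m + 2)*(m - 3)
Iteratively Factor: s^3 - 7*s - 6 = (s - 3)*(s^2 + 3*s + 2) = (s - 3)*(s + 2)*(s + 1)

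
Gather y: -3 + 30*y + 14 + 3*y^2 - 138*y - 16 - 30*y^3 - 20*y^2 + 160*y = -30*y^3 - 17*y^2 + 52*y - 5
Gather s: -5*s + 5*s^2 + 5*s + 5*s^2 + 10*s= 10*s^2 + 10*s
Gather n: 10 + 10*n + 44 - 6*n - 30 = 4*n + 24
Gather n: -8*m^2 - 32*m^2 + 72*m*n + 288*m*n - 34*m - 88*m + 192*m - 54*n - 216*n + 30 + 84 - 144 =-40*m^2 + 70*m + n*(360*m - 270) - 30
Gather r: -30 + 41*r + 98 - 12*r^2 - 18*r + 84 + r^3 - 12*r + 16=r^3 - 12*r^2 + 11*r + 168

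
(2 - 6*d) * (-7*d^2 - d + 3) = 42*d^3 - 8*d^2 - 20*d + 6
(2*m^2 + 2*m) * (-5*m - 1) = -10*m^3 - 12*m^2 - 2*m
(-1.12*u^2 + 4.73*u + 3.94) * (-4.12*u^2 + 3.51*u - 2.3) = 4.6144*u^4 - 23.4188*u^3 + 2.9455*u^2 + 2.9504*u - 9.062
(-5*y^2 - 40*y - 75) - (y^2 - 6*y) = -6*y^2 - 34*y - 75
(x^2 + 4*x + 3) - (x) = x^2 + 3*x + 3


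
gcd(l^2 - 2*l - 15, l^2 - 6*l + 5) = l - 5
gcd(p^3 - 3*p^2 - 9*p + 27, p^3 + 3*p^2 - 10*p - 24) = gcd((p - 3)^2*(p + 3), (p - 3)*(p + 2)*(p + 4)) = p - 3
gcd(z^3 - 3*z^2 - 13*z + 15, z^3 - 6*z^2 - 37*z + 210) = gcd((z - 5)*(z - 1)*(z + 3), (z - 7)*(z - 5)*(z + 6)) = z - 5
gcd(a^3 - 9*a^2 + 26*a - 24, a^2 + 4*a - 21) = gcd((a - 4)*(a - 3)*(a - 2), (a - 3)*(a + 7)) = a - 3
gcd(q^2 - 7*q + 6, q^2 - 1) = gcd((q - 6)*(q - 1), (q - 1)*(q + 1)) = q - 1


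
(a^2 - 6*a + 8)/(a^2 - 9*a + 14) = (a - 4)/(a - 7)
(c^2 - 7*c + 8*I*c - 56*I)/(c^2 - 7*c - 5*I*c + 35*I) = (c + 8*I)/(c - 5*I)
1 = 1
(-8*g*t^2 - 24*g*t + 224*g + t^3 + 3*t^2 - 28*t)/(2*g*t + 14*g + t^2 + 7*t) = (-8*g*t + 32*g + t^2 - 4*t)/(2*g + t)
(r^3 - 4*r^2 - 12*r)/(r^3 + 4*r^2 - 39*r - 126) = r*(r + 2)/(r^2 + 10*r + 21)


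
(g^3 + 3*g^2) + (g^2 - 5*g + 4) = g^3 + 4*g^2 - 5*g + 4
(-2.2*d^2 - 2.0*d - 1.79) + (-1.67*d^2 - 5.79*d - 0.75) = -3.87*d^2 - 7.79*d - 2.54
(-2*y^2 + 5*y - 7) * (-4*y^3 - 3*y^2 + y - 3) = 8*y^5 - 14*y^4 + 11*y^3 + 32*y^2 - 22*y + 21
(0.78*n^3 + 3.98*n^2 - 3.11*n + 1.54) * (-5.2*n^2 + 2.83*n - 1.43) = -4.056*n^5 - 18.4886*n^4 + 26.32*n^3 - 22.5007*n^2 + 8.8055*n - 2.2022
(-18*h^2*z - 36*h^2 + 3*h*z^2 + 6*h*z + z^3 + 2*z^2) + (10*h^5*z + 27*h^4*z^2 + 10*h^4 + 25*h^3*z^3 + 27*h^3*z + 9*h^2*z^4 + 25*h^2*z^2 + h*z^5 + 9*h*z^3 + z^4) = 10*h^5*z + 27*h^4*z^2 + 10*h^4 + 25*h^3*z^3 + 27*h^3*z + 9*h^2*z^4 + 25*h^2*z^2 - 18*h^2*z - 36*h^2 + h*z^5 + 9*h*z^3 + 3*h*z^2 + 6*h*z + z^4 + z^3 + 2*z^2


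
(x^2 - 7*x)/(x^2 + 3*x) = (x - 7)/(x + 3)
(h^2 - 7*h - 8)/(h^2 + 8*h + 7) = (h - 8)/(h + 7)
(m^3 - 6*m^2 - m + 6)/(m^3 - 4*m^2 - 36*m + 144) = (m^2 - 1)/(m^2 + 2*m - 24)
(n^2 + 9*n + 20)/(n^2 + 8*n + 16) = (n + 5)/(n + 4)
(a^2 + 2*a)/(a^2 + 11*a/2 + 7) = 2*a/(2*a + 7)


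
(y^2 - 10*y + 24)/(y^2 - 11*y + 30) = (y - 4)/(y - 5)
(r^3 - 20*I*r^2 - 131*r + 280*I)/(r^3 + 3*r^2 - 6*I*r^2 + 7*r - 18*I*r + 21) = (r^2 - 13*I*r - 40)/(r^2 + r*(3 + I) + 3*I)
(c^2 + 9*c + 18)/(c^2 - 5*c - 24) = (c + 6)/(c - 8)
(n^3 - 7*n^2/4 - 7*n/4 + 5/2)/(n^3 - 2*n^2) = (4*n^2 + n - 5)/(4*n^2)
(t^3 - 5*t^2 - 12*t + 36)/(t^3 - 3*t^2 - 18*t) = (t - 2)/t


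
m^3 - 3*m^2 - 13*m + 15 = (m - 5)*(m - 1)*(m + 3)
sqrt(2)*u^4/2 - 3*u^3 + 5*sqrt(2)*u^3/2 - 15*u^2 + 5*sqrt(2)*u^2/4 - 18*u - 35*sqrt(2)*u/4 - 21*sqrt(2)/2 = (u + 3)*(u - 7*sqrt(2)/2)*(u + sqrt(2)/2)*(sqrt(2)*u/2 + sqrt(2))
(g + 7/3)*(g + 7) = g^2 + 28*g/3 + 49/3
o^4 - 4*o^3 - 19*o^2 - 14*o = o*(o - 7)*(o + 1)*(o + 2)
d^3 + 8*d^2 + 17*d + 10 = (d + 1)*(d + 2)*(d + 5)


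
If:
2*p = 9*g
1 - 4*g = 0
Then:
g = 1/4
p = 9/8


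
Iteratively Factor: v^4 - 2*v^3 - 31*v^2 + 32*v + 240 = (v + 4)*(v^3 - 6*v^2 - 7*v + 60) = (v - 4)*(v + 4)*(v^2 - 2*v - 15) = (v - 4)*(v + 3)*(v + 4)*(v - 5)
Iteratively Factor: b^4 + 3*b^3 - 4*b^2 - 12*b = (b + 2)*(b^3 + b^2 - 6*b) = (b - 2)*(b + 2)*(b^2 + 3*b) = b*(b - 2)*(b + 2)*(b + 3)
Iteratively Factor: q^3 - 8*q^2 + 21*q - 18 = (q - 3)*(q^2 - 5*q + 6) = (q - 3)^2*(q - 2)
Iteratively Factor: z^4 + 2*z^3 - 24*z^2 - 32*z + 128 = (z - 4)*(z^3 + 6*z^2 - 32) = (z - 4)*(z + 4)*(z^2 + 2*z - 8) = (z - 4)*(z + 4)^2*(z - 2)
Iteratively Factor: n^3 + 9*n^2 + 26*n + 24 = (n + 3)*(n^2 + 6*n + 8) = (n + 3)*(n + 4)*(n + 2)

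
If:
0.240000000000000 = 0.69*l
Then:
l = 0.35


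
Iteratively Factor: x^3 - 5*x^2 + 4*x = (x - 4)*(x^2 - x) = (x - 4)*(x - 1)*(x)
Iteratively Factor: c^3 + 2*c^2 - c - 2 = (c - 1)*(c^2 + 3*c + 2) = (c - 1)*(c + 2)*(c + 1)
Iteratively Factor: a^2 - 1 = (a - 1)*(a + 1)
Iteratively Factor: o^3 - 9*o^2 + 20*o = (o - 4)*(o^2 - 5*o) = o*(o - 4)*(o - 5)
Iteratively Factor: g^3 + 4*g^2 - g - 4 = (g + 4)*(g^2 - 1) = (g + 1)*(g + 4)*(g - 1)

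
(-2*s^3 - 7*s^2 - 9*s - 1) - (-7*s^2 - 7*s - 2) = -2*s^3 - 2*s + 1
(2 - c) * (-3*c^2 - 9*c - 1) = 3*c^3 + 3*c^2 - 17*c - 2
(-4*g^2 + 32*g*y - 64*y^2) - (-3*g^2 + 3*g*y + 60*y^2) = -g^2 + 29*g*y - 124*y^2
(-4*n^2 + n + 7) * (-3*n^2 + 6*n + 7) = 12*n^4 - 27*n^3 - 43*n^2 + 49*n + 49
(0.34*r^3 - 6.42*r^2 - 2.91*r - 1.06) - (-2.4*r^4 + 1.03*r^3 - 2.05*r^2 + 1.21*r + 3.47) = 2.4*r^4 - 0.69*r^3 - 4.37*r^2 - 4.12*r - 4.53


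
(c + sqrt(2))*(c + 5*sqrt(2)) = c^2 + 6*sqrt(2)*c + 10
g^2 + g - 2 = (g - 1)*(g + 2)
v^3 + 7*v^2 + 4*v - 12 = (v - 1)*(v + 2)*(v + 6)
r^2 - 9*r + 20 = (r - 5)*(r - 4)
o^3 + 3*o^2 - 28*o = o*(o - 4)*(o + 7)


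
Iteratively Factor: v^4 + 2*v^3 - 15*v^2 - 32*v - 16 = (v + 1)*(v^3 + v^2 - 16*v - 16) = (v + 1)*(v + 4)*(v^2 - 3*v - 4) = (v - 4)*(v + 1)*(v + 4)*(v + 1)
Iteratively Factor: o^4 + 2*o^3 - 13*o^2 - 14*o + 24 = (o - 3)*(o^3 + 5*o^2 + 2*o - 8) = (o - 3)*(o + 2)*(o^2 + 3*o - 4) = (o - 3)*(o - 1)*(o + 2)*(o + 4)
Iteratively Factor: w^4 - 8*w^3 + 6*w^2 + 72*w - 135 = (w - 3)*(w^3 - 5*w^2 - 9*w + 45) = (w - 5)*(w - 3)*(w^2 - 9) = (w - 5)*(w - 3)^2*(w + 3)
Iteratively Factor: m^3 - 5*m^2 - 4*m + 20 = (m - 5)*(m^2 - 4) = (m - 5)*(m - 2)*(m + 2)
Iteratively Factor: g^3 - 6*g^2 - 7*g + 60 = (g + 3)*(g^2 - 9*g + 20) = (g - 4)*(g + 3)*(g - 5)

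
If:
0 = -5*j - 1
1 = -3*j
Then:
No Solution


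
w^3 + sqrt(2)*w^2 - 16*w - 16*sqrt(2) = (w - 4)*(w + 4)*(w + sqrt(2))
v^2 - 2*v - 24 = (v - 6)*(v + 4)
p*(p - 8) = p^2 - 8*p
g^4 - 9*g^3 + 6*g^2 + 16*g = g*(g - 8)*(g - 2)*(g + 1)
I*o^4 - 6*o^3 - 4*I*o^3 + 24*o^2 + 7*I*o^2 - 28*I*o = o*(o - 4)*(o + 7*I)*(I*o + 1)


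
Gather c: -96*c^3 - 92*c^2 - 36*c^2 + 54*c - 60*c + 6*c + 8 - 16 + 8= -96*c^3 - 128*c^2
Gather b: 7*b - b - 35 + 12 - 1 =6*b - 24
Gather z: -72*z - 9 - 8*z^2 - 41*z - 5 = -8*z^2 - 113*z - 14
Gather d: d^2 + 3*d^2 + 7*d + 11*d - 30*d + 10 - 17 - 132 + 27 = 4*d^2 - 12*d - 112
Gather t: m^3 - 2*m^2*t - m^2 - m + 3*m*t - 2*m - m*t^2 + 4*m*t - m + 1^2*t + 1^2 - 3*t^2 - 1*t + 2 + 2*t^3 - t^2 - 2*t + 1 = m^3 - m^2 - 4*m + 2*t^3 + t^2*(-m - 4) + t*(-2*m^2 + 7*m - 2) + 4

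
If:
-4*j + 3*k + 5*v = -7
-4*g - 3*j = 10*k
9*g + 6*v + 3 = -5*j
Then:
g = -544*v/381 - 497/381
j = 174*v/127 + 222/127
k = 61*v/381 - 1/381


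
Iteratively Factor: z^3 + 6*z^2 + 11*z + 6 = (z + 2)*(z^2 + 4*z + 3) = (z + 1)*(z + 2)*(z + 3)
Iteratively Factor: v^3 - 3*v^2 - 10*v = (v + 2)*(v^2 - 5*v) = v*(v + 2)*(v - 5)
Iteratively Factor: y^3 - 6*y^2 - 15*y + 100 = (y - 5)*(y^2 - y - 20) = (y - 5)^2*(y + 4)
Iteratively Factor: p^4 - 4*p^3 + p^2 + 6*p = (p - 3)*(p^3 - p^2 - 2*p) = (p - 3)*(p + 1)*(p^2 - 2*p) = p*(p - 3)*(p + 1)*(p - 2)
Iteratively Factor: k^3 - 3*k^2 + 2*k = (k - 2)*(k^2 - k) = (k - 2)*(k - 1)*(k)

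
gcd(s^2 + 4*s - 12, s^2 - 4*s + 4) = s - 2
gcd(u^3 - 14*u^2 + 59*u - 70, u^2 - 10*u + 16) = u - 2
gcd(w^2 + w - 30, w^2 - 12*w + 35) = w - 5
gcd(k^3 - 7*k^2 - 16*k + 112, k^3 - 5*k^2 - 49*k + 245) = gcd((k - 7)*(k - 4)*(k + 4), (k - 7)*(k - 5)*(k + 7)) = k - 7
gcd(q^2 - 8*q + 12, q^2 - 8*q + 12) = q^2 - 8*q + 12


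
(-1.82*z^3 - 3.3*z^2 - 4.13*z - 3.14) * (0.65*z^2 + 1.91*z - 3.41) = -1.183*z^5 - 5.6212*z^4 - 2.7813*z^3 + 1.3237*z^2 + 8.0859*z + 10.7074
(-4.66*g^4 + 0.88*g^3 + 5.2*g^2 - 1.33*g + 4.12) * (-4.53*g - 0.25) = 21.1098*g^5 - 2.8214*g^4 - 23.776*g^3 + 4.7249*g^2 - 18.3311*g - 1.03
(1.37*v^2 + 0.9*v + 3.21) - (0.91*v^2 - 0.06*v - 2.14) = 0.46*v^2 + 0.96*v + 5.35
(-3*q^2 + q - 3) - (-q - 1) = -3*q^2 + 2*q - 2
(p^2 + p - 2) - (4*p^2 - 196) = -3*p^2 + p + 194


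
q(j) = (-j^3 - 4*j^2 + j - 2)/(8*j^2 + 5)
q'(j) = -16*j*(-j^3 - 4*j^2 + j - 2)/(8*j^2 + 5)^2 + (-3*j^2 - 8*j + 1)/(8*j^2 + 5) = (-8*j^4 - 23*j^2 - 8*j + 5)/(64*j^4 + 80*j^2 + 25)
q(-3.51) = -0.11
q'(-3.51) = -0.14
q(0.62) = -0.39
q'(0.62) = -0.15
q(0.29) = -0.37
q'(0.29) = 0.02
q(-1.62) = -0.38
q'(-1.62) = -0.14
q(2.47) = -0.72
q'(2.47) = -0.16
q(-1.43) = -0.41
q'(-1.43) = -0.14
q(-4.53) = 0.03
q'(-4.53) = -0.13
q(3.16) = -0.83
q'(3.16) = -0.15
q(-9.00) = 0.60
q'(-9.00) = -0.13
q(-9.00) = 0.60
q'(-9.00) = -0.13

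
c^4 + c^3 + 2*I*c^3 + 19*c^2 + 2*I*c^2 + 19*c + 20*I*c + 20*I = (c + 1)*(c - 4*I)*(c + I)*(c + 5*I)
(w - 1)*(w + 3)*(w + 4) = w^3 + 6*w^2 + 5*w - 12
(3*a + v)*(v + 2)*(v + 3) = 3*a*v^2 + 15*a*v + 18*a + v^3 + 5*v^2 + 6*v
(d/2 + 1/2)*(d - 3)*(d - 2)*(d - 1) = d^4/2 - 5*d^3/2 + 5*d^2/2 + 5*d/2 - 3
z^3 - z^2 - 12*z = z*(z - 4)*(z + 3)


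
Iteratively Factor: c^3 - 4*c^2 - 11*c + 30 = (c - 5)*(c^2 + c - 6) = (c - 5)*(c + 3)*(c - 2)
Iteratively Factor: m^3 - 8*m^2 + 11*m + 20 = (m - 5)*(m^2 - 3*m - 4) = (m - 5)*(m + 1)*(m - 4)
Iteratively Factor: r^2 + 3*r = (r)*(r + 3)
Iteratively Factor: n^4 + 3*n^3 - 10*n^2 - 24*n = (n + 4)*(n^3 - n^2 - 6*n) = (n - 3)*(n + 4)*(n^2 + 2*n) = n*(n - 3)*(n + 4)*(n + 2)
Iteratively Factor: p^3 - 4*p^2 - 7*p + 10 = (p - 5)*(p^2 + p - 2) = (p - 5)*(p - 1)*(p + 2)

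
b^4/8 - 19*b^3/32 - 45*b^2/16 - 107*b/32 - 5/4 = (b/4 + 1/4)*(b/2 + 1/2)*(b - 8)*(b + 5/4)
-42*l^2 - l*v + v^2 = (-7*l + v)*(6*l + v)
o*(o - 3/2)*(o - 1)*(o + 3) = o^4 + o^3/2 - 6*o^2 + 9*o/2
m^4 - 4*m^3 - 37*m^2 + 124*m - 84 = (m - 7)*(m - 2)*(m - 1)*(m + 6)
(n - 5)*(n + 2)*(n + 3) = n^3 - 19*n - 30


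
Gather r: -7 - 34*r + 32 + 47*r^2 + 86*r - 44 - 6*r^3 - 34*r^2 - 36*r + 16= -6*r^3 + 13*r^2 + 16*r - 3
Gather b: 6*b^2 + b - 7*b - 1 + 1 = 6*b^2 - 6*b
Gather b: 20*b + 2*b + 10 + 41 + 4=22*b + 55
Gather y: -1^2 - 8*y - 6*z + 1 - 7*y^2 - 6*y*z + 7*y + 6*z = -7*y^2 + y*(-6*z - 1)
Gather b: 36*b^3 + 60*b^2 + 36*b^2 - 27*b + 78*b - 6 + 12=36*b^3 + 96*b^2 + 51*b + 6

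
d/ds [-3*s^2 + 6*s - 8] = 6 - 6*s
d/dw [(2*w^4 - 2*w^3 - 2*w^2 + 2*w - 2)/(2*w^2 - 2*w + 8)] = (2*w^5 - 4*w^4 + 18*w^3 - 12*w^2 - 6*w + 3)/(w^4 - 2*w^3 + 9*w^2 - 8*w + 16)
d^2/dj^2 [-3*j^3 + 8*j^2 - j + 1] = 16 - 18*j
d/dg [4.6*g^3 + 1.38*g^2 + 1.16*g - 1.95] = 13.8*g^2 + 2.76*g + 1.16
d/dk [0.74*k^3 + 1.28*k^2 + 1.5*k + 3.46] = 2.22*k^2 + 2.56*k + 1.5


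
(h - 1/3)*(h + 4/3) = h^2 + h - 4/9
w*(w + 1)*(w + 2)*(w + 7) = w^4 + 10*w^3 + 23*w^2 + 14*w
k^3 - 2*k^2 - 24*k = k*(k - 6)*(k + 4)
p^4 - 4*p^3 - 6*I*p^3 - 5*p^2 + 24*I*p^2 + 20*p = p*(p - 4)*(p - 5*I)*(p - I)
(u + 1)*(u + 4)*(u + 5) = u^3 + 10*u^2 + 29*u + 20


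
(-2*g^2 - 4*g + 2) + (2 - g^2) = -3*g^2 - 4*g + 4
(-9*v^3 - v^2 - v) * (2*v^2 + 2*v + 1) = -18*v^5 - 20*v^4 - 13*v^3 - 3*v^2 - v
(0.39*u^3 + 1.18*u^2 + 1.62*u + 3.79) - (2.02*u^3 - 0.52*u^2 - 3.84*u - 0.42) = -1.63*u^3 + 1.7*u^2 + 5.46*u + 4.21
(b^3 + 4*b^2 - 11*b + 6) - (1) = b^3 + 4*b^2 - 11*b + 5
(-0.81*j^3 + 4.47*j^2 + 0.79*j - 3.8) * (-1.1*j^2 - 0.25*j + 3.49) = 0.891*j^5 - 4.7145*j^4 - 4.8134*j^3 + 19.5828*j^2 + 3.7071*j - 13.262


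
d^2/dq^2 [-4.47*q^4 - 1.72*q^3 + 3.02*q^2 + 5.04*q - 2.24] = -53.64*q^2 - 10.32*q + 6.04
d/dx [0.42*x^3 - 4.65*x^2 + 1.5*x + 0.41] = 1.26*x^2 - 9.3*x + 1.5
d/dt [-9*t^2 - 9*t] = -18*t - 9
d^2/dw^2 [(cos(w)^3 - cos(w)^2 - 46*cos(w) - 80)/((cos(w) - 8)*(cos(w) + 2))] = -cos(w)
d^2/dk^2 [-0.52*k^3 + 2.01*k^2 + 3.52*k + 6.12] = 4.02 - 3.12*k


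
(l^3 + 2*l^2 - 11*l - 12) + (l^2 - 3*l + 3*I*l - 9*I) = l^3 + 3*l^2 - 14*l + 3*I*l - 12 - 9*I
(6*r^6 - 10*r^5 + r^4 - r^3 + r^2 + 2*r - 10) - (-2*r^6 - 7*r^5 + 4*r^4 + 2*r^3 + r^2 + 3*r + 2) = 8*r^6 - 3*r^5 - 3*r^4 - 3*r^3 - r - 12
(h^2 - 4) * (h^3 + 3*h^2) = h^5 + 3*h^4 - 4*h^3 - 12*h^2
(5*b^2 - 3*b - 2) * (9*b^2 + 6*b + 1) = 45*b^4 + 3*b^3 - 31*b^2 - 15*b - 2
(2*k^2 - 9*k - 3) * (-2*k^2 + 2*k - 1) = -4*k^4 + 22*k^3 - 14*k^2 + 3*k + 3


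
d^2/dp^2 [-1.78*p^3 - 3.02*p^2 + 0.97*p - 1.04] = -10.68*p - 6.04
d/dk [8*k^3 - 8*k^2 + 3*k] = 24*k^2 - 16*k + 3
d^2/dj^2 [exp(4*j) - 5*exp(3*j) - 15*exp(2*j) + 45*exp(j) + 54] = (16*exp(3*j) - 45*exp(2*j) - 60*exp(j) + 45)*exp(j)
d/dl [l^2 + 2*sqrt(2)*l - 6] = 2*l + 2*sqrt(2)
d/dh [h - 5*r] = 1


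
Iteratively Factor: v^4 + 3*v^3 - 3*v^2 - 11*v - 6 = (v + 1)*(v^3 + 2*v^2 - 5*v - 6) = (v - 2)*(v + 1)*(v^2 + 4*v + 3) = (v - 2)*(v + 1)^2*(v + 3)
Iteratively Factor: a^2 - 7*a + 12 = (a - 3)*(a - 4)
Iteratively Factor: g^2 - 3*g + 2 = (g - 1)*(g - 2)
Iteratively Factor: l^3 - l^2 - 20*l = (l + 4)*(l^2 - 5*l) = (l - 5)*(l + 4)*(l)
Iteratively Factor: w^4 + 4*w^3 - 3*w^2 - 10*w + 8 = (w - 1)*(w^3 + 5*w^2 + 2*w - 8) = (w - 1)*(w + 4)*(w^2 + w - 2) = (w - 1)*(w + 2)*(w + 4)*(w - 1)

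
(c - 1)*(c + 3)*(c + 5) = c^3 + 7*c^2 + 7*c - 15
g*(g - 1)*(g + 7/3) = g^3 + 4*g^2/3 - 7*g/3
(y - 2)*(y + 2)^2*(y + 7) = y^4 + 9*y^3 + 10*y^2 - 36*y - 56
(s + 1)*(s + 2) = s^2 + 3*s + 2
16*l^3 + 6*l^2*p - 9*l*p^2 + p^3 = (-8*l + p)*(-2*l + p)*(l + p)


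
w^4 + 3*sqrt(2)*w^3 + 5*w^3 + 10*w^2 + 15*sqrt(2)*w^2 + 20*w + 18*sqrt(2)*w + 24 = (w + 2)*(w + 3)*(w + sqrt(2))*(w + 2*sqrt(2))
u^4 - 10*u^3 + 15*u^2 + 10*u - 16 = (u - 8)*(u - 2)*(u - 1)*(u + 1)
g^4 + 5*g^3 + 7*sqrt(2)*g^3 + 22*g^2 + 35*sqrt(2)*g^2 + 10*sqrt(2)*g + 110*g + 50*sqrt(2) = (g + 5)*(g + sqrt(2))^2*(g + 5*sqrt(2))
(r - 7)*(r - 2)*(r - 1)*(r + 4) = r^4 - 6*r^3 - 17*r^2 + 78*r - 56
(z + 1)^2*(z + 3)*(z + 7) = z^4 + 12*z^3 + 42*z^2 + 52*z + 21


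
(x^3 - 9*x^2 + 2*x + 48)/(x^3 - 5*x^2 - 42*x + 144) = (x + 2)/(x + 6)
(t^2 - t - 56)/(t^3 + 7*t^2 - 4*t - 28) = (t - 8)/(t^2 - 4)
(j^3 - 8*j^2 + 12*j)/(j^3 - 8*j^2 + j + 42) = j*(j^2 - 8*j + 12)/(j^3 - 8*j^2 + j + 42)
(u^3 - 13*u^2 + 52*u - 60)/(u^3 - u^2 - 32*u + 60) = (u - 6)/(u + 6)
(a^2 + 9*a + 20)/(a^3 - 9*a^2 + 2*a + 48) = (a^2 + 9*a + 20)/(a^3 - 9*a^2 + 2*a + 48)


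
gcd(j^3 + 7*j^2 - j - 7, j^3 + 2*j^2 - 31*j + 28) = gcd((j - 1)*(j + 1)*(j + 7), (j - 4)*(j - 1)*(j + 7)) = j^2 + 6*j - 7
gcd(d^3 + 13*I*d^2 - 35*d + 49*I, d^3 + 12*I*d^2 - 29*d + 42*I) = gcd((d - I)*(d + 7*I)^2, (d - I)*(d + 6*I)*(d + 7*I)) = d^2 + 6*I*d + 7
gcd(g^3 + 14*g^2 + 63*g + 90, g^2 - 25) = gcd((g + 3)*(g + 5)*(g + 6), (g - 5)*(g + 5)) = g + 5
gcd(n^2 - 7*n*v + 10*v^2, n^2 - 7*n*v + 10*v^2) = n^2 - 7*n*v + 10*v^2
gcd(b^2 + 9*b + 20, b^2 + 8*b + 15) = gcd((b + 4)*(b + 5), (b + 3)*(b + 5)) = b + 5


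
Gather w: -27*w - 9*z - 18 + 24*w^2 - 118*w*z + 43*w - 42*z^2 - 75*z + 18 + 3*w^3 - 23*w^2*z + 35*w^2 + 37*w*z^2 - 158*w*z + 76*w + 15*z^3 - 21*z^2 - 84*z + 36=3*w^3 + w^2*(59 - 23*z) + w*(37*z^2 - 276*z + 92) + 15*z^3 - 63*z^2 - 168*z + 36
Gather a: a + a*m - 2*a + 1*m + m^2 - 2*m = a*(m - 1) + m^2 - m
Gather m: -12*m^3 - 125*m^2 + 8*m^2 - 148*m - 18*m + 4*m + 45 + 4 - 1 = -12*m^3 - 117*m^2 - 162*m + 48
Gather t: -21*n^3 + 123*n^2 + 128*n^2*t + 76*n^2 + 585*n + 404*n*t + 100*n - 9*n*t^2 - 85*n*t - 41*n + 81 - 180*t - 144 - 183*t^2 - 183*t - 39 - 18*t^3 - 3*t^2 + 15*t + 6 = -21*n^3 + 199*n^2 + 644*n - 18*t^3 + t^2*(-9*n - 186) + t*(128*n^2 + 319*n - 348) - 96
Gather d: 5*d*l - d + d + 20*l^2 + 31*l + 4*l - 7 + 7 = 5*d*l + 20*l^2 + 35*l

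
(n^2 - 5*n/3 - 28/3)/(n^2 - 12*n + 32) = (n + 7/3)/(n - 8)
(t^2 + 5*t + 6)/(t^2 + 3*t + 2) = (t + 3)/(t + 1)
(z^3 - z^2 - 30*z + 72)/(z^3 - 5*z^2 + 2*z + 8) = (z^2 + 3*z - 18)/(z^2 - z - 2)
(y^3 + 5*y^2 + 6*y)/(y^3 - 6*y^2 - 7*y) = (y^2 + 5*y + 6)/(y^2 - 6*y - 7)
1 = 1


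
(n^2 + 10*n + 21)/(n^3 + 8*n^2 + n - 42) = 1/(n - 2)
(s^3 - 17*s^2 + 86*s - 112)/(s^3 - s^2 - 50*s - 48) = (s^2 - 9*s + 14)/(s^2 + 7*s + 6)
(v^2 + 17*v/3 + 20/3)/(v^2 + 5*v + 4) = (v + 5/3)/(v + 1)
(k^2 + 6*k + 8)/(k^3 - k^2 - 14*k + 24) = (k + 2)/(k^2 - 5*k + 6)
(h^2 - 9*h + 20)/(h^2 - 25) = (h - 4)/(h + 5)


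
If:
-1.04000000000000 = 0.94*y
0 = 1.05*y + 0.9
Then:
No Solution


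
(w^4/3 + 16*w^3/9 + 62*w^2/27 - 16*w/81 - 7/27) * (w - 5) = w^5/3 + w^4/9 - 178*w^3/27 - 946*w^2/81 + 59*w/81 + 35/27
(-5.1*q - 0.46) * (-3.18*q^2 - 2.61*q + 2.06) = 16.218*q^3 + 14.7738*q^2 - 9.3054*q - 0.9476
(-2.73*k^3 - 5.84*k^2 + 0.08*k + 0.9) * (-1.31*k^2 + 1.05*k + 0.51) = 3.5763*k^5 + 4.7839*k^4 - 7.6291*k^3 - 4.0734*k^2 + 0.9858*k + 0.459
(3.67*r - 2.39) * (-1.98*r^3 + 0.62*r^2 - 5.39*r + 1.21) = -7.2666*r^4 + 7.0076*r^3 - 21.2631*r^2 + 17.3228*r - 2.8919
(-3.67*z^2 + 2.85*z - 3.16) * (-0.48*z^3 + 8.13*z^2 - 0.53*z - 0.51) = 1.7616*z^5 - 31.2051*z^4 + 26.6324*z^3 - 25.3296*z^2 + 0.2213*z + 1.6116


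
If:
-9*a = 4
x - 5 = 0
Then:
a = -4/9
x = 5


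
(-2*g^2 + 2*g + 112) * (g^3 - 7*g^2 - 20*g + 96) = -2*g^5 + 16*g^4 + 138*g^3 - 1016*g^2 - 2048*g + 10752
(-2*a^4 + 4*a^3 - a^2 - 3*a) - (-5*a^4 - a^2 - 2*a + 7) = 3*a^4 + 4*a^3 - a - 7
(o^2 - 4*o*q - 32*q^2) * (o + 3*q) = o^3 - o^2*q - 44*o*q^2 - 96*q^3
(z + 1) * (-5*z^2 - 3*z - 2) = -5*z^3 - 8*z^2 - 5*z - 2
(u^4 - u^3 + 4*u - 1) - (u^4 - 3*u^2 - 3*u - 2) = -u^3 + 3*u^2 + 7*u + 1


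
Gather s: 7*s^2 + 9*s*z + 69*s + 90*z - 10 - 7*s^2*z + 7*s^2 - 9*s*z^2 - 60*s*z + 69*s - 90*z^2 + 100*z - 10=s^2*(14 - 7*z) + s*(-9*z^2 - 51*z + 138) - 90*z^2 + 190*z - 20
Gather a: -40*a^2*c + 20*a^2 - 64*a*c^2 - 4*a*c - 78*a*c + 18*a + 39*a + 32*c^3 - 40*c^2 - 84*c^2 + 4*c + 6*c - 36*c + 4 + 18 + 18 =a^2*(20 - 40*c) + a*(-64*c^2 - 82*c + 57) + 32*c^3 - 124*c^2 - 26*c + 40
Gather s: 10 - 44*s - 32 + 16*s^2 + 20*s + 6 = 16*s^2 - 24*s - 16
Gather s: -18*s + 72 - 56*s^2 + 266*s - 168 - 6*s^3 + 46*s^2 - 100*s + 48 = -6*s^3 - 10*s^2 + 148*s - 48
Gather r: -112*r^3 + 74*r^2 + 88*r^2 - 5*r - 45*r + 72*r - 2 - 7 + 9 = -112*r^3 + 162*r^2 + 22*r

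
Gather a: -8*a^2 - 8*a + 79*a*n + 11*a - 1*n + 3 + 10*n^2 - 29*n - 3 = -8*a^2 + a*(79*n + 3) + 10*n^2 - 30*n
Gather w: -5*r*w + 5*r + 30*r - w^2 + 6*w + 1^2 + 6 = 35*r - w^2 + w*(6 - 5*r) + 7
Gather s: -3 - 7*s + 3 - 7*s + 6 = 6 - 14*s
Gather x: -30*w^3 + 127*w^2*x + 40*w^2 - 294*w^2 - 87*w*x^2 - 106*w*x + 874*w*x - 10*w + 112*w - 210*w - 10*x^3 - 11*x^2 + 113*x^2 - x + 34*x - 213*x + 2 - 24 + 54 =-30*w^3 - 254*w^2 - 108*w - 10*x^3 + x^2*(102 - 87*w) + x*(127*w^2 + 768*w - 180) + 32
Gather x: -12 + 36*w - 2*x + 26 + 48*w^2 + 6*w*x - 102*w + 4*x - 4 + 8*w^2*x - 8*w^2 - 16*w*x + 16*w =40*w^2 - 50*w + x*(8*w^2 - 10*w + 2) + 10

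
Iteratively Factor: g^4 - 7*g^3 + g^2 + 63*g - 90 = (g - 5)*(g^3 - 2*g^2 - 9*g + 18) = (g - 5)*(g + 3)*(g^2 - 5*g + 6) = (g - 5)*(g - 2)*(g + 3)*(g - 3)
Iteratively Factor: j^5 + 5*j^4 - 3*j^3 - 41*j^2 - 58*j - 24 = (j - 3)*(j^4 + 8*j^3 + 21*j^2 + 22*j + 8) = (j - 3)*(j + 1)*(j^3 + 7*j^2 + 14*j + 8) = (j - 3)*(j + 1)*(j + 2)*(j^2 + 5*j + 4) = (j - 3)*(j + 1)*(j + 2)*(j + 4)*(j + 1)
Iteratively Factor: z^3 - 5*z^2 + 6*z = (z)*(z^2 - 5*z + 6) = z*(z - 2)*(z - 3)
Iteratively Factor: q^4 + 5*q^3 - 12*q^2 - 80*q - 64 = (q + 4)*(q^3 + q^2 - 16*q - 16) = (q - 4)*(q + 4)*(q^2 + 5*q + 4) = (q - 4)*(q + 1)*(q + 4)*(q + 4)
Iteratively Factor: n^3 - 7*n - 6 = (n - 3)*(n^2 + 3*n + 2) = (n - 3)*(n + 2)*(n + 1)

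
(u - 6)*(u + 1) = u^2 - 5*u - 6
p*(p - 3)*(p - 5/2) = p^3 - 11*p^2/2 + 15*p/2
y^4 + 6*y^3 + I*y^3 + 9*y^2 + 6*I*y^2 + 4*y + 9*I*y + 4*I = (y + 1)^2*(y + 4)*(y + I)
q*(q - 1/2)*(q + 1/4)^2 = q^4 - 3*q^2/16 - q/32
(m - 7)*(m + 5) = m^2 - 2*m - 35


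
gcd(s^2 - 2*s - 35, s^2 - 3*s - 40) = s + 5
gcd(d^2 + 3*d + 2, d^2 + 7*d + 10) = d + 2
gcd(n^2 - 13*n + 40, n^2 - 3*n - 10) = n - 5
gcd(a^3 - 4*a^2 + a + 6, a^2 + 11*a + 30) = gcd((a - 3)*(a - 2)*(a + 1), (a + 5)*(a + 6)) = 1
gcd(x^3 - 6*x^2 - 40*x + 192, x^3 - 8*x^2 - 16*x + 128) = x^2 - 12*x + 32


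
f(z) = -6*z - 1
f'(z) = -6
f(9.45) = -57.70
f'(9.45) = -6.00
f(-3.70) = 21.20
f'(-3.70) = -6.00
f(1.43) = -9.58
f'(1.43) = -6.00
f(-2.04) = 11.24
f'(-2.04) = -6.00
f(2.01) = -13.06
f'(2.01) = -6.00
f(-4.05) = 23.30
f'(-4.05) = -6.00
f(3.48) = -21.88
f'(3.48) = -6.00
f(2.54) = -16.24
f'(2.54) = -6.00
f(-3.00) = 17.00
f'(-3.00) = -6.00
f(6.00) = -37.00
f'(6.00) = -6.00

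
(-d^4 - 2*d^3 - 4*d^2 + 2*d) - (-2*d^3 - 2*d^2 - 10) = -d^4 - 2*d^2 + 2*d + 10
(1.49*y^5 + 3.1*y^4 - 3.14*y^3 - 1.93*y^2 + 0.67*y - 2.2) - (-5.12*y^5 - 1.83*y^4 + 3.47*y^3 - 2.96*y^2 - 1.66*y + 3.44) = 6.61*y^5 + 4.93*y^4 - 6.61*y^3 + 1.03*y^2 + 2.33*y - 5.64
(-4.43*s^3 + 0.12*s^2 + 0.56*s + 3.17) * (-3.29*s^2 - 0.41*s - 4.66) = 14.5747*s^5 + 1.4215*s^4 + 18.7522*s^3 - 11.2181*s^2 - 3.9093*s - 14.7722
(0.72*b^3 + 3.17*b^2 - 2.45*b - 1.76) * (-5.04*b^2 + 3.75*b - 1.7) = -3.6288*b^5 - 13.2768*b^4 + 23.0115*b^3 - 5.7061*b^2 - 2.435*b + 2.992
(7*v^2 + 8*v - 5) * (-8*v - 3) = -56*v^3 - 85*v^2 + 16*v + 15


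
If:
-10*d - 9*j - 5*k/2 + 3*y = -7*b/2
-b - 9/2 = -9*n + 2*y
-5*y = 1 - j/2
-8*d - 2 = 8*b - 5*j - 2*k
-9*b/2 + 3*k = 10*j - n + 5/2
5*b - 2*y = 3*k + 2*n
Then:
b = -70518/55021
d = 65615/220084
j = -16438/55021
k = -120341/55021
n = 33729/110042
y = -12648/55021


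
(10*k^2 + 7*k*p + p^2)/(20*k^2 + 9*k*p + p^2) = (2*k + p)/(4*k + p)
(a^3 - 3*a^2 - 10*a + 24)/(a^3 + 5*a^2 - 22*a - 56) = (a^2 + a - 6)/(a^2 + 9*a + 14)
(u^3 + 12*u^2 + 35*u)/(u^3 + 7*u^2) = (u + 5)/u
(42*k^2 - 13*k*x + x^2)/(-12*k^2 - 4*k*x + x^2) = (-7*k + x)/(2*k + x)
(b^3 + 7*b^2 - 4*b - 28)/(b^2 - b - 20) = (-b^3 - 7*b^2 + 4*b + 28)/(-b^2 + b + 20)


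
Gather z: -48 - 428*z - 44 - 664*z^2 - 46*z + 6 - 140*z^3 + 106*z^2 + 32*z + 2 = -140*z^3 - 558*z^2 - 442*z - 84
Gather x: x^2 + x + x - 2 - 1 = x^2 + 2*x - 3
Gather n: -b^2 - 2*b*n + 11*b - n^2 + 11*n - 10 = -b^2 + 11*b - n^2 + n*(11 - 2*b) - 10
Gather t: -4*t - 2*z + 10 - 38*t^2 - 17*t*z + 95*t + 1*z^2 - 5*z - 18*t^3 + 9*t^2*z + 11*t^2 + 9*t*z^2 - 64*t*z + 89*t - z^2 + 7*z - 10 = -18*t^3 + t^2*(9*z - 27) + t*(9*z^2 - 81*z + 180)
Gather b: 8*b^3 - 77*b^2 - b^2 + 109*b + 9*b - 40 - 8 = 8*b^3 - 78*b^2 + 118*b - 48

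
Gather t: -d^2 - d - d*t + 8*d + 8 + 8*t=-d^2 + 7*d + t*(8 - d) + 8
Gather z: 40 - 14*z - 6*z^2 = -6*z^2 - 14*z + 40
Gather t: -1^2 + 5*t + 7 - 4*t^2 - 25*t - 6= -4*t^2 - 20*t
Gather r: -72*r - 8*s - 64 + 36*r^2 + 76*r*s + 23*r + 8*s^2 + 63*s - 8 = 36*r^2 + r*(76*s - 49) + 8*s^2 + 55*s - 72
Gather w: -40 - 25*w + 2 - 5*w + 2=-30*w - 36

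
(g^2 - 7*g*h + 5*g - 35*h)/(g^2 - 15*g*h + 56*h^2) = (g + 5)/(g - 8*h)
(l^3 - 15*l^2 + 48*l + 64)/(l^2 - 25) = (l^3 - 15*l^2 + 48*l + 64)/(l^2 - 25)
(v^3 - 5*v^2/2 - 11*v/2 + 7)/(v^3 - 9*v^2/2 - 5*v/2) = (-2*v^3 + 5*v^2 + 11*v - 14)/(v*(-2*v^2 + 9*v + 5))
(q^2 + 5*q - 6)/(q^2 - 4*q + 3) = (q + 6)/(q - 3)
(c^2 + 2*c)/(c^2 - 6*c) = (c + 2)/(c - 6)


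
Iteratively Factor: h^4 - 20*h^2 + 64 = (h + 4)*(h^3 - 4*h^2 - 4*h + 16) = (h - 2)*(h + 4)*(h^2 - 2*h - 8) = (h - 2)*(h + 2)*(h + 4)*(h - 4)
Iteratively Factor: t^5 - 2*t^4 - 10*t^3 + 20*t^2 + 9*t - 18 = (t + 3)*(t^4 - 5*t^3 + 5*t^2 + 5*t - 6) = (t - 1)*(t + 3)*(t^3 - 4*t^2 + t + 6) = (t - 3)*(t - 1)*(t + 3)*(t^2 - t - 2) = (t - 3)*(t - 2)*(t - 1)*(t + 3)*(t + 1)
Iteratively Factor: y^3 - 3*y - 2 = (y + 1)*(y^2 - y - 2) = (y + 1)^2*(y - 2)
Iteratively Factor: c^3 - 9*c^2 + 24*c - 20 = (c - 2)*(c^2 - 7*c + 10) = (c - 5)*(c - 2)*(c - 2)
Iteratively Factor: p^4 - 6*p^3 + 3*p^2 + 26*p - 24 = (p - 4)*(p^3 - 2*p^2 - 5*p + 6) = (p - 4)*(p + 2)*(p^2 - 4*p + 3) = (p - 4)*(p - 1)*(p + 2)*(p - 3)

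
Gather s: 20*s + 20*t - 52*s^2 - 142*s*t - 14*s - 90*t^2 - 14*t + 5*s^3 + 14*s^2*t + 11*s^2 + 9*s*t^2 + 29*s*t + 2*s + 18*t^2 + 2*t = 5*s^3 + s^2*(14*t - 41) + s*(9*t^2 - 113*t + 8) - 72*t^2 + 8*t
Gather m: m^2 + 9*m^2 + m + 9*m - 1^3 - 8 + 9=10*m^2 + 10*m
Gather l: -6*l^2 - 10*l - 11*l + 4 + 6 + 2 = -6*l^2 - 21*l + 12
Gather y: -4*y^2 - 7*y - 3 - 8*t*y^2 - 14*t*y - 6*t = -6*t + y^2*(-8*t - 4) + y*(-14*t - 7) - 3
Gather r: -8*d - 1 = -8*d - 1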